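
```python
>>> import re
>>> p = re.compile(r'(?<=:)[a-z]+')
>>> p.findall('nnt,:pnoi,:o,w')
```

The positive lookaround only admits positions where the adjacent text matches; those characters stay outside the span.
No capturing groups, so `findall` returns the 2 full match strings.

['pnoi', 'o']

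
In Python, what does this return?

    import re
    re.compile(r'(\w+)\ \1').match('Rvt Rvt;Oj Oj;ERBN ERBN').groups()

('Rvt',)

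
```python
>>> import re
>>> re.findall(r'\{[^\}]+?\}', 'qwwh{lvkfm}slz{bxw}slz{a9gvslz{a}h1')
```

Walking the string: at [4:11] → '{lvkfm}'; at [14:19] → '{bxw}'; at [22:33] → '{a9gvslz{a}'.
Since nothing is captured, `findall` lists the 3 matched substrings directly.

['{lvkfm}', '{bxw}', '{a9gvslz{a}']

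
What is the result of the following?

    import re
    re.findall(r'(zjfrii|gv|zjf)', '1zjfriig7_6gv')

['zjfrii', 'gv']

Branches in `(...|...)` are attempted left-to-right; the first branch that allows the whole pattern to succeed is taken.
Scanning left to right: at [1:7] match 'zjfrii', group 1 = 'zjfrii'; at [11:13] match 'gv', group 1 = 'gv'.
With a single group, `findall` returns only what that group captured — 2 items.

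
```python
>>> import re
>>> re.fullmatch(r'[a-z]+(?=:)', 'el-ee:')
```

None

`re.fullmatch` is like wrapping the pattern in `^…$` (in single-line mode).
Here the pattern can't cover the whole string, so the call returns None.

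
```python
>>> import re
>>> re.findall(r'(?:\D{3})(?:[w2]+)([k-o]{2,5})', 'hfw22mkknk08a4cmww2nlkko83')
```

['mkknk', 'nlkko']

This matches exactly 3 of a non-digit (non-capturing group); then one or more of one of [w2] (non-capturing group); then 2 to 5 of a character in [k-o] (captured).
Walking the string: at [0:10] match 'hfw22mkknk', group 1 = 'mkknk'; at [14:24] match 'cmww2nlkko', group 1 = 'nlkko'.
One capturing group, so `findall` returns just the captured substring from each match — 2 in all.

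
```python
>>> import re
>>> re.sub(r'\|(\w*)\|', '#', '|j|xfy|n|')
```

Matches: at [0:3] → '|j|'; at [6:9] → '|n|'.
`sub` substitutes '#' at each match site.

'#xfy#'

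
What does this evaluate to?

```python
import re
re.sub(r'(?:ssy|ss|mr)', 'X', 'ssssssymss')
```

'XXXmX'

The regex engine tests alternatives in the order written; an earlier branch that matches wins even if a later one would match more.
Matches: at [0:2] → 'ss'; at [2:4] → 'ss'; at [4:7] → 'ssy'; at [8:10] → 'ss'.
Every occurrence is swapped for 'X'.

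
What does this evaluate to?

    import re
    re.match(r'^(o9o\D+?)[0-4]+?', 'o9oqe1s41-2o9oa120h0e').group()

'o9oqe1'

With `match`, the pattern is implicitly anchored at the beginning.
The match spans [0:6] → 'o9oqe1'.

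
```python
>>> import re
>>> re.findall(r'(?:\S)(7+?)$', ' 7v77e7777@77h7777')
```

Pattern: a non-whitespace character (non-capturing group); then one or more of a literal '7' (lazy) (captured); then anchored at the end.
Because there's exactly one group, `findall` drops the full match and keeps group 1 from the one hit.

['7777']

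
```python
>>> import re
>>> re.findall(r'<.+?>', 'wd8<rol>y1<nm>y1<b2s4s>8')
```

['<rol>', '<nm>', '<b2s4s>']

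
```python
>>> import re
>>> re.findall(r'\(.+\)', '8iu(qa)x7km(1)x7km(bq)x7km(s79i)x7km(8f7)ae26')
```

Matches: at [3:41] → '(qa)x7km(1)x7km(bq)x7km(s79i)x7km(8f7)'.
No capturing groups, so `findall` returns the 1 full match string.

['(qa)x7km(1)x7km(bq)x7km(s79i)x7km(8f7)']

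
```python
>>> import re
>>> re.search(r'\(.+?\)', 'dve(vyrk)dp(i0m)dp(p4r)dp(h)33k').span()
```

(3, 9)

With the lazy modifier that quantifier settles for the fewest repetitions that let the rest of the pattern succeed (the atoms after it are unaffected and can still be greedy).
Unlike `match`, `search` isn't anchored — it looks for the pattern anywhere in the string.
The match spans [3:9] → '(vyrk)'.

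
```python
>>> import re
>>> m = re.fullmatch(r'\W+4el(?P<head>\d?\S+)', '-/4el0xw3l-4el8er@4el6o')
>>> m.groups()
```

('0xw3l-4el8er@4el6o',)

The pattern matches one or more of a non-word character, then the literal '4el'; then optionally a digit, then one or more of a non-whitespace character (captured as 'head').
For `fullmatch`, every character of the input must be accounted for by the pattern.
The match spans [0:23] → '-/4el0xw3l-4el8er@4el6o'.
Captured: group 1 = '0xw3l-4el8er@4el6o'.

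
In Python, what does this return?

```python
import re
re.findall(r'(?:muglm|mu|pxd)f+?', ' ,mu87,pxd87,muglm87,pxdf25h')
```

['pxdf']

Walking the string: at [21:25] → 'pxdf'.
With no groups in the pattern, `findall` gives back each whole match — 1 here.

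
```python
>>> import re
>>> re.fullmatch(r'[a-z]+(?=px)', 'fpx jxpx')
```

None

`re.fullmatch` requires the pattern to consume the entire string.
Here the string isn't matched end-to-end, so the call returns None.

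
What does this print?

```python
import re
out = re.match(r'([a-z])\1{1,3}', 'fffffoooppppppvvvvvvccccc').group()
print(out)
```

ffff

`\1` has to match the exact text group 1 already captured.
`match` is anchored at position 0; if the pattern doesn't fit there, it returns None.
The match spans [0:4] → 'ffff'.
Captured: group 1 = 'f'.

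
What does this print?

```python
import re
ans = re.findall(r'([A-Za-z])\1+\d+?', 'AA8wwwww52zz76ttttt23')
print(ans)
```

['A', 'w', 'z', 't']

`\1` is not a pattern — it's the concrete string captured by group 1, re-applied verbatim.
Walking the string: at [0:3] match 'AA8', group 1 = 'A'; at [3:9] match 'wwwww5', group 1 = 'w'; at [10:13] match 'zz7', group 1 = 'z'; at [14:20] match 'ttttt2', group 1 = 't'.
Because there's exactly one group, `findall` drops the full match and keeps group 1 from each hit.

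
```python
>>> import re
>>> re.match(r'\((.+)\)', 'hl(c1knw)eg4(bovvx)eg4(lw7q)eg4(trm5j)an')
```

`re.match` won't scan ahead — the pattern has to work from the very first character.
Here the pattern fails at index 0, so the call returns None.

None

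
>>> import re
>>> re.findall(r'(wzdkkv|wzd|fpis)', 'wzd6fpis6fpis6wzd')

['wzd', 'fpis', 'fpis', 'wzd']

One capturing group, so `findall` returns just the captured substring from each match — 4 in all.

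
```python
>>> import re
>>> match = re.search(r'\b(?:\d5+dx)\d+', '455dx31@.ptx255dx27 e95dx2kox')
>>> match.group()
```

The pattern matches a word boundary (`\b`, zero-width); then a digit, then one or more of the literal '5', then the literal 'dx' (non-capturing group); then one or more of a digit.
`re.search` tries every starting position until one works.
The match spans [0:7] → '455dx31'.

'455dx31'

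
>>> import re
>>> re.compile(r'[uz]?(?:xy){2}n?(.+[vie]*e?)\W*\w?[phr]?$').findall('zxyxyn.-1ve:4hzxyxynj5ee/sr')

['.-1ve:4hzxyxynj5ee/sr']

The pattern matches optionally one of [uz], then the literal 'xy' repeated 2 times, then optionally a literal 'n'; then one or more of any character, then zero or more of one of [vie], then optionally the literal 'e' (captured); then zero or more of a non-word character, then optionally a word character, then optionally one of [phr]; then anchored at the end.
`findall` collects group 1 from the one match (1 total).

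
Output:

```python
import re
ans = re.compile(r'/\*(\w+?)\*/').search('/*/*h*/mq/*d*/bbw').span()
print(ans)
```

(2, 7)

The match spans [2:7] → '/*h*/'.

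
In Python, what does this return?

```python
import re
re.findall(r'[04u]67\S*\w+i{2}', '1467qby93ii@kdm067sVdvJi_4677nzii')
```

['467qby93ii@kdm067sVdvJi_4677nzii']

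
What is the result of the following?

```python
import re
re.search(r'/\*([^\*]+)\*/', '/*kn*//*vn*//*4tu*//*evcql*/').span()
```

`re.search` tries every starting position until one works.
The match spans [0:6] → '/*kn*/'.
Captured: group 1 = 'kn'.

(0, 6)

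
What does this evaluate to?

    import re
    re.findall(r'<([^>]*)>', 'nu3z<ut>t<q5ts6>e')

['ut', 'q5ts6']

`findall` collects group 1 from each match (2 total).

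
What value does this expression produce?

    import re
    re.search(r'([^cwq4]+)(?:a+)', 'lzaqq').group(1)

'lz'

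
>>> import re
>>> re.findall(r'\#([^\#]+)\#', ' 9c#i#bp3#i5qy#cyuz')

['i', 'i5qy']

Because there's exactly one group, `findall` drops the full match and keeps group 1 from each hit.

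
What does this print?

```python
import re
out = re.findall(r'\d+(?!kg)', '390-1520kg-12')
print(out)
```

['390', '152', '12']

A negative assertion filters positions out without eating any characters.
Matches: at [0:3] → '390'; at [4:7] → '152'; at [11:13] → '12'.
With no groups in the pattern, `findall` gives back each whole match — 3 here.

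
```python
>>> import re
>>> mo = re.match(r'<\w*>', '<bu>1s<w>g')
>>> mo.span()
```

`re.match` won't scan ahead — the pattern has to work from the very first character.
The match spans [0:4] → '<bu>'.

(0, 4)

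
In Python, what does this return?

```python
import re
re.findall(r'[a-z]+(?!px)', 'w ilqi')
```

['w', 'ilqi']

A negative assertion filters positions out without eating any characters.
Walking the string: at [0:1] → 'w'; at [2:6] → 'ilqi'.
With no groups in the pattern, `findall` gives back each whole match — 2 here.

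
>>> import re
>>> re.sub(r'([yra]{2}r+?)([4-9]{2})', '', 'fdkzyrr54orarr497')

'fdkzo7'

This matches exactly 2 of one of [yra], then one or more of the literal 'r' (lazy) (captured); then exactly 2 of a character in [4-9] (captured).
Matches: at [4:9] → 'yrr54'; at [10:16] → 'rarr49'.
Each match is replaced by ''.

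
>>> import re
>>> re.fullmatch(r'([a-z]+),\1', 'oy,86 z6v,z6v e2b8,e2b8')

For `fullmatch`, every character of the input must be accounted for by the pattern.
Here the pattern can't cover the whole string, so the call returns None.

None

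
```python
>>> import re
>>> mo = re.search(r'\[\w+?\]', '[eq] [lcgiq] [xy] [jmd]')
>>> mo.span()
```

`re.search` tries every starting position until one works.
The match spans [0:4] → '[eq]'.

(0, 4)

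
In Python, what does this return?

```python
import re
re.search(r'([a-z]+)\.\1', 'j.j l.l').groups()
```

`\1` is not a pattern — it's the concrete string captured by group 1, re-applied verbatim.
`search` walks the string left to right and returns the first match it finds.
The match spans [0:3] → 'j.j'.
Captured: group 1 = 'j'.

('j',)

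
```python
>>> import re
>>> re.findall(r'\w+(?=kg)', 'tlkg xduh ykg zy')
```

['tl', 'y']

Lookahead/lookbehind check context without consuming it, so the matched span excludes the asserted characters.
`findall` yields the raw match text (2 of them) because the pattern has no groups.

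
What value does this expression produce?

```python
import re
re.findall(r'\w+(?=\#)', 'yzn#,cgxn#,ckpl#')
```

['yzn', 'cgxn', 'ckpl']

Because the assertion is zero-width, the text it checks is not consumed and won't appear in the result.
Since nothing is captured, `findall` lists the 3 matched substrings directly.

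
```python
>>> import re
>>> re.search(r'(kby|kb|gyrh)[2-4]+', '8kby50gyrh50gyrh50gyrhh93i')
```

Here the pattern never matches, so the call returns None.

None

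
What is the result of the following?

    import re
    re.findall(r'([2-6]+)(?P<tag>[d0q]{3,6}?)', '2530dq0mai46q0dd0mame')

[('253', '0dq'), ('46', 'q0d')]

This matches one or more of a character in [2-6] (captured); then 3 to 6 of one of [d0q] (lazy) (captured as 'tag').
The `?` after the quantifier makes it lazy — it takes as little as possible before letting the rest of the pattern try.
Walking the string: at [0:6] match '2530dq', groups = ('253', '0dq'); at [10:15] match '46q0d', groups = ('46', 'q0d').
With 2 capturing groups, `findall` returns a 2-tuple per match.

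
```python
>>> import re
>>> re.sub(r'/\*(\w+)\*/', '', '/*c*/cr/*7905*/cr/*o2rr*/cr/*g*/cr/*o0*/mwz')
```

Matches: at [0:5] → '/*c*/'; at [7:15] → '/*7905*/'; at [17:25] → '/*o2rr*/'; at [27:32] → '/*g*/'; at [34:40] → '/*o0*/'.
`sub` substitutes '' at each match site.

'crcrcrcrmwz'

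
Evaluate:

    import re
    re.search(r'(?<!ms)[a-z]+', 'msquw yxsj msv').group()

`(?!…)`/`(?<!…)` only lets a position through if the neighbouring text does NOT match; no characters are consumed.
The match spans [0:5] → 'msquw'.

'msquw'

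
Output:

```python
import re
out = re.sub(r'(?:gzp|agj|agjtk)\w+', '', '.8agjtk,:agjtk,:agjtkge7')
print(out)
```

.8,:,:

Matches: at [2:7] → 'agjtk'; at [9:14] → 'agjtk'; at [16:24] → 'agjtkge7'.
Every occurrence is swapped for ''.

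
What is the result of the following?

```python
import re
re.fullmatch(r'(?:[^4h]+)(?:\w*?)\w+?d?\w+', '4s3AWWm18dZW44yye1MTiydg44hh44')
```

`fullmatch` succeeds only if the pattern covers the string from start to end.
Here the string isn't matched end-to-end, so the call returns None.

None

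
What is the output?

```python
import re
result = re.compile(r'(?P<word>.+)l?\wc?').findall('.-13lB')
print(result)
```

['.-13l']

The pattern matches one or more of any character (captured as 'word'); then optionally the literal 'l', then a word character, then optionally the literal 'c'.
With a single group, `findall` returns only what that group captured — 1 item.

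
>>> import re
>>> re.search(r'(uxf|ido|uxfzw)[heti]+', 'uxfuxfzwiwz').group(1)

'uxfzw'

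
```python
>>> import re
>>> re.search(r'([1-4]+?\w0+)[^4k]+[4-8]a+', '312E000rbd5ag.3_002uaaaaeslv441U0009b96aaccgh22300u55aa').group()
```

'312E000rbd5a'

The match spans [0:12] → '312E000rbd5a'.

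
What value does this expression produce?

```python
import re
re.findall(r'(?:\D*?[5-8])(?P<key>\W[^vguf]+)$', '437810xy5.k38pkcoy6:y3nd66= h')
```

['.k38pkcoy6:y3nd66= h']

Pattern: zero or more of a non-digit (lazy), then a character in [5-8] (non-capturing group); then a non-word character, then one or more of any character except [vguf] (captured as 'key'); then anchored at the end.
Scanning left to right: at [6:29] match 'xy5.k38pkcoy6:y3nd66= h', group 1 = '.k38pkcoy6:y3nd66= h'.
One capturing group, so `findall` returns just the captured substring from the one match — 1 in all.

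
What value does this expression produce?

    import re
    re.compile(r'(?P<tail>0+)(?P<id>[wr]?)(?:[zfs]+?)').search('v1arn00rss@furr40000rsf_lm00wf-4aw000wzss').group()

'00rs'

This matches one or more of a literal '0' (captured as 'tail'); then optionally one of [wr] (captured as 'id'); then one or more of one of [zfs] (lazy) (non-capturing group).
Unlike `match`, `search` isn't anchored — it looks for the pattern anywhere in the string.
The match spans [5:9] → '00rs'.
Captured: group 1 = '00', group 2 = 'r'.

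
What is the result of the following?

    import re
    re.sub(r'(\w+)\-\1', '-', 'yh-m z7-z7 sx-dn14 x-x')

'yh-m - sx-dn14 -'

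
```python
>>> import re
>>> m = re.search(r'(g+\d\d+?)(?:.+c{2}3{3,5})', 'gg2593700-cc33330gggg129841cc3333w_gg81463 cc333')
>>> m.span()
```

(0, 48)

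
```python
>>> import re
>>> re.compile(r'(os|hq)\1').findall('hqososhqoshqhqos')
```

The backreference `\1` re-matches whatever the first group consumed, character for character.
Walking the string: at [2:6] match 'osos', group 1 = 'os'; at [10:14] match 'hqhq', group 1 = 'hq'.
`findall` collects group 1 from each match (2 total).

['os', 'hq']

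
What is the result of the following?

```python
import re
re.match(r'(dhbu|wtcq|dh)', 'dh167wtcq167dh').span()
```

(0, 2)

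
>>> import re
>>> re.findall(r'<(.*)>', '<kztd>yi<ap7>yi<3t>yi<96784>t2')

['kztd>yi<ap7>yi<3t>yi<96784']

One capturing group, so `findall` returns just the captured substring from the one match — 1 in all.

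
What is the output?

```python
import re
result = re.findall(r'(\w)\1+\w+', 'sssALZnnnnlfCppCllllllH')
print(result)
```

['s']

`\1` is not a pattern — it's the concrete string captured by group 1, re-applied verbatim.
Walking the string: at [0:23] match 'sssALZnnnnlfCppCllllllH', group 1 = 's'.
One capturing group, so `findall` returns just the captured substring from the one match — 1 in all.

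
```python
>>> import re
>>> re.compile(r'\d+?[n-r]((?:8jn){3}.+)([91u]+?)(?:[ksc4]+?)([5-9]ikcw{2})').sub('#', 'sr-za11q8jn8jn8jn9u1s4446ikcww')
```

`sub` substitutes '#' at each match site.

'sr-za#'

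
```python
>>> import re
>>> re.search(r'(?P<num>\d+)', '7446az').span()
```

(0, 4)

The pattern matches one or more of a digit (captured as 'num').
`re.search` scans for the first position where the pattern succeeds.
The match spans [0:4] → '7446'.
Captured: group 1 = '7446'.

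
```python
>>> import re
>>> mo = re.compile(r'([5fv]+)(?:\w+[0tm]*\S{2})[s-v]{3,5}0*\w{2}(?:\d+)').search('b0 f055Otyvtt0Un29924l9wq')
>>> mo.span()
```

(3, 21)

This matches one or more of one of [5fv] (captured); then one or more of a word character, then zero or more of one of [0tm], then exactly 2 of a non-whitespace character (non-capturing group); then 3 to 5 of a character in [s-v], then zero or more of the literal '0', then exactly 2 of a word character; then one or more of a digit (non-capturing group).
`re.search` tries every starting position until one works.
The match spans [3:21] → 'f055Otyvtt0Un29924'.
Captured: group 1 = 'f'.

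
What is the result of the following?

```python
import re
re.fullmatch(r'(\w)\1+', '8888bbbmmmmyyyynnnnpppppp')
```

None

`re.fullmatch` requires the pattern to consume the entire string.
Here there's no way to consume every character, so the call returns None.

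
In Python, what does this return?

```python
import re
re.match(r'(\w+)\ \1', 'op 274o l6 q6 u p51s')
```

None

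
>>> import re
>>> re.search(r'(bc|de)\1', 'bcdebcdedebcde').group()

The backreference `\1` re-matches whatever the first group consumed, character for character.
`re.search` scans for the first position where the pattern succeeds.
The match spans [6:10] → 'dede'.
Captured: group 1 = 'de'.

'dede'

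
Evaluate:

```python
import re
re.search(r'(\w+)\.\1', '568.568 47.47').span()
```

(0, 7)

`\1` is not a pattern — it's the concrete string captured by group 1, re-applied verbatim.
The match spans [0:7] → '568.568'.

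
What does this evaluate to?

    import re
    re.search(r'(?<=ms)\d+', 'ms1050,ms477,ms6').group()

The positive lookaround only admits positions where the adjacent text matches; those characters stay outside the span.
Unlike `match`, `search` isn't anchored — it looks for the pattern anywhere in the string.
The match spans [2:6] → '1050'.

'1050'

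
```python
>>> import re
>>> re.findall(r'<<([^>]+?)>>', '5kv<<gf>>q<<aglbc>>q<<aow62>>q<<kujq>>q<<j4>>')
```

With a single group, `findall` returns only what that group captured — 5 items.

['gf', 'aglbc', 'aow62', 'kujq', 'j4']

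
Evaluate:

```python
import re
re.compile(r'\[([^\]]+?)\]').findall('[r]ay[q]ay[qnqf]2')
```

One capturing group, so `findall` returns just the captured substring from each match — 3 in all.

['r', 'q', 'qnqf']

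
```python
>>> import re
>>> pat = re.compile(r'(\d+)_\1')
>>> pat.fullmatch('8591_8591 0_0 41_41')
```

None

For `fullmatch`, every character of the input must be accounted for by the pattern.
Here the string isn't matched end-to-end, so the call returns None.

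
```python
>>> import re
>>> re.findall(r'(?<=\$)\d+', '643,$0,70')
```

['0']

Lookahead/lookbehind check context without consuming it, so the matched span excludes the asserted characters.
Since nothing is captured, `findall` lists the 1 matched substring directly.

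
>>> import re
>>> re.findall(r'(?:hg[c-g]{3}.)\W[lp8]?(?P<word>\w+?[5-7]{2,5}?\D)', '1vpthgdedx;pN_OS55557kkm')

['N_OS55557k']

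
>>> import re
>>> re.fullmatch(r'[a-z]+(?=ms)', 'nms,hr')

None

The `(?=…)`/`(?<=…)` assertion just peeks at neighbouring text; it doesn't advance the match position.
`re.fullmatch` requires the pattern to consume the entire string.
Here the pattern can't cover the whole string, so the call returns None.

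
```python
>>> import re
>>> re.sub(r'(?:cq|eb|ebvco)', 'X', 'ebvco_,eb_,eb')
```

Alternation isn't longest-match — the leftmost alternative that fits at this position is chosen.
`sub` substitutes 'X' at each match site.

'Xvco_,X_,X'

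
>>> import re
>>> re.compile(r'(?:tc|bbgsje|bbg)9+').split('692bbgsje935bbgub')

['692', '35bbgub']

Each match becomes a cut point; 2 segments remain.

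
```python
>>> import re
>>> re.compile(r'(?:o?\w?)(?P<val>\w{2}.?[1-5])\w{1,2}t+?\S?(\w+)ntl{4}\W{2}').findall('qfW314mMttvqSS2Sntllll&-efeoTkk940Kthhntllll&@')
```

A `+?`/`*?`/`{m,n}?` starts at its minimum and grows only as far as needed for what follows to match.
`findall` packs the 2 group values into a tuple for every match.

[('W314', 'vqSS2S'), ('kk94', 'h')]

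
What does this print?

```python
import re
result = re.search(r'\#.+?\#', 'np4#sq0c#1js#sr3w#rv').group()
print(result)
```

The match spans [3:9] → '#sq0c#'.

#sq0c#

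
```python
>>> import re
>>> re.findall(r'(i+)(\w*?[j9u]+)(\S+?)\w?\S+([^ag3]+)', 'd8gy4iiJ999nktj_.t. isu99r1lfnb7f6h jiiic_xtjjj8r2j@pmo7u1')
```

Because the quantifier is non-greedy, it stops expanding at the earliest point where the rest of the pattern can succeed.
`findall` packs the 4 group values into a tuple for every match.

[('ii', 'J999', 'n', ' isu99r1lfnb7f6h jiiic_xtjjj8r2j@pmo7u1')]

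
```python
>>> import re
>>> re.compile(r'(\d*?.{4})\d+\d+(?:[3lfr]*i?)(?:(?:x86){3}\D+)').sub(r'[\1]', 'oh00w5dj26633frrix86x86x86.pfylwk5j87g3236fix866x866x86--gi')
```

'oh[00w5dj]5j87g3236fix866x866x86--gi'

This matches zero or more of a digit (lazy), then exactly 4 of any character (captured); then one or more of a digit; then one or more of a digit; then zero or more of one of [3lfr], then optionally a literal 'i' (non-capturing group); then the literal 'x86' repeated 3 times, then one or more of a non-digit (non-capturing group).
Matches: at [2:33] → '00w5dj26633frrix86x86x86.pfylwk'.
Each match is replaced using the text its own group 1 captured.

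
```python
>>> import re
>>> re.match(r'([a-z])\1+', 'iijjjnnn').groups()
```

The match spans [0:2] → 'ii'.
Captured: group 1 = 'i'.

('i',)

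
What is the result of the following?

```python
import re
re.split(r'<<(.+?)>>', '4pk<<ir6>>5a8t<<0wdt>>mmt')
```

Lazy quantifiers expand one character at a time until the remainder of the pattern can match.
Matches to split on: at [3:10] → '<<ir6>>'; at [14:22] → '<<0wdt>>'.
Because the pattern has a capturing group, `split` also inserts each captured text between the pieces.

['4pk', 'ir6', '5a8t', '0wdt', 'mmt']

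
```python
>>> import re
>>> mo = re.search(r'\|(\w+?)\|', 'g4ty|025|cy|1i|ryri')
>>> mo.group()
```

Unlike `match`, `search` isn't anchored — it looks for the pattern anywhere in the string.
The match spans [4:9] → '|025|'.
Captured: group 1 = '025'.

'|025|'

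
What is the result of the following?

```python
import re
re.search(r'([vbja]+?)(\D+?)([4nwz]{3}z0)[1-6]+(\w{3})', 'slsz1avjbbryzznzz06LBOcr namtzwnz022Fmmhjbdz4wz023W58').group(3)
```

The match spans [5:22] → 'avjbbryzznzz06LBO'.
Captured: group 1 = 'a', group 2 = 'vjbbryz', group 3 = 'znzz0', group 4 = 'LBO'.

'znzz0'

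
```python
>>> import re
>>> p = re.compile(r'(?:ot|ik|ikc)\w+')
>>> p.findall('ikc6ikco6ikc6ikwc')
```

['ikc6ikco6ikc6ikwc']

Matches: at [0:17] → 'ikc6ikco6ikc6ikwc'.
`findall` yields the raw match text (1 of them) because the pattern has no groups.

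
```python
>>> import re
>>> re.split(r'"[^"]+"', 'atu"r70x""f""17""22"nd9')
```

['atu', '', '', '', 'nd9']

Matches to split on: at [3:9] → '"r70x"'; at [9:12] → '"f"'; at [12:16] → '"17"'; at [16:20] → '"22"'.
The string is cut at each match, leaving 5 pieces.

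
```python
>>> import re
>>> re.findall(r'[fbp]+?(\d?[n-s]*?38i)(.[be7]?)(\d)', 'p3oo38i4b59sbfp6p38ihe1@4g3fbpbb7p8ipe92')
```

The pattern matches one or more of one of [fbp] (lazy); then optionally a digit, then zero or more of a character in [n-s] (lazy), then the literal '38i' (captured); then any character, then optionally one of [be7] (captured); then a digit (captured).
Matches: at [0:10] match 'p3oo38i4b5', groups = ('3oo38i', '4b', '5'); at [12:23] match 'bfp6p38ihe1', groups = ('6p38i', 'he', '1').
3 groups means each result is a tuple of 3 captured strings — 2 here.

[('3oo38i', '4b', '5'), ('6p38i', 'he', '1')]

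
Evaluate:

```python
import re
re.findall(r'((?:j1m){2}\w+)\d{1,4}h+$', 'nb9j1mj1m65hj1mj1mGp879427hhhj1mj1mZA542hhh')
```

['j1mj1m65hj1mj1mGp879427hhhj1mj1mZA54']

Because there's exactly one group, `findall` drops the full match and keeps group 1 from the one hit.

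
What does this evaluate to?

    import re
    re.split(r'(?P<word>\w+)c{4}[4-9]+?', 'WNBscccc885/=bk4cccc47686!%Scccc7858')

['', 'WNBs', '85/=', 'bk4', '7686!%', 'S', '858']

The pattern matches one or more of a word character (captured as 'word'); then exactly 4 of a literal 'c', then one or more of a character in [4-9] (lazy).
A non-greedy quantifier consumes as few characters as it can — just enough that the remainder of the pattern still matches from where it stops; whatever follows it matches normally.
Matches to split on: at [0:9] → 'WNBscccc8'; at [13:21] → 'bk4cccc4'; at [27:33] → 'Scccc7'.
`re.split` interleaves the captured-group text with the surrounding fragments.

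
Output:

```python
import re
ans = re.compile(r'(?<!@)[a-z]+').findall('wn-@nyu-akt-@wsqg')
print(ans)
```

['wn', 'yu', 'akt', 'sqg']

The negative lookaround is zero-width — it rules out positions where the adjacent text would match, without consuming anything.
Scanning left to right: at [0:2] → 'wn'; at [5:7] → 'yu'; at [8:11] → 'akt'; at [14:17] → 'sqg'.
`findall` yields the raw match text (4 of them) because the pattern has no groups.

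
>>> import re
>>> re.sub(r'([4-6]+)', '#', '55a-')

'#a-'

Pattern: one or more of a character in [4-6] (captured).
Matches: at [0:2] → '55'.
Each match is replaced by '#'.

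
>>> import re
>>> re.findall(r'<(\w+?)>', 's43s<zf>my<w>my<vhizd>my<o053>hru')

Scanning left to right: at [4:8] match '<zf>', group 1 = 'zf'; at [10:13] match '<w>', group 1 = 'w'; at [15:22] match '<vhizd>', group 1 = 'vhizd'; at [24:30] match '<o053>', group 1 = 'o053'.
Because there's exactly one group, `findall` drops the full match and keeps group 1 from each hit.

['zf', 'w', 'vhizd', 'o053']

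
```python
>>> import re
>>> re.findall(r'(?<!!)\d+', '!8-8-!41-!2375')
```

['8', '1', '375']

The negative lookaround is zero-width — it rules out positions where the adjacent text would match, without consuming anything.
Since nothing is captured, `findall` lists the 3 matched substrings directly.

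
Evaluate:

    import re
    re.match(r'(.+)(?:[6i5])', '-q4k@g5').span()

(0, 7)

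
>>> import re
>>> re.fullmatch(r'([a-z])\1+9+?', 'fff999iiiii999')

None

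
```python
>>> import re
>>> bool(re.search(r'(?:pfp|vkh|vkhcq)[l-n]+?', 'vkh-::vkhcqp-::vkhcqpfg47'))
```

Unlike `match`, `search` isn't anchored — it looks for the pattern anywhere in the string.
Here nothing in the string fits, so the call returns None, and `bool(None)` is False.

False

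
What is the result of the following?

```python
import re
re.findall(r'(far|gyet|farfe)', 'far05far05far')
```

Walking the string: at [0:3] match 'far', group 1 = 'far'; at [5:8] match 'far', group 1 = 'far'; at [10:13] match 'far', group 1 = 'far'.
Because there's exactly one group, `findall` drops the full match and keeps group 1 from each hit.

['far', 'far', 'far']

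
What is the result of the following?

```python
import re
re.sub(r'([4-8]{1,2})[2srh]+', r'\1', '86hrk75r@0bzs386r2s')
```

'86k75@0bzs386'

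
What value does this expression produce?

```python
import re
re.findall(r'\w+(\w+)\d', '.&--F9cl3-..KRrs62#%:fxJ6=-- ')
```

['l', '6', 'J']

One capturing group, so `findall` returns just the captured substring from each match — 3 in all.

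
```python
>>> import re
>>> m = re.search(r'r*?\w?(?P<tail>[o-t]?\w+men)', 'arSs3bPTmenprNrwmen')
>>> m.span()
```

This matches zero or more of the literal 'r' (lazy), then optionally a word character; then optionally a character in [o-t], then one or more of a word character, then the literal 'men' (captured as 'tail').
`search` walks the string left to right and returns the first match it finds.
The match spans [0:19] → 'arSs3bPTmenprNrwmen'.
Captured: group 1 = 'rSs3bPTmenprNrwmen'.

(0, 19)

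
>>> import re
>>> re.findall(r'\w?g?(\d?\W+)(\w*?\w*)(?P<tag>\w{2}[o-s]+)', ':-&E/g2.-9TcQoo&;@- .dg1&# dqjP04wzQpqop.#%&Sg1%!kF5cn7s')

Pattern: optionally a word character, then optionally a literal 'g'; then optionally a digit, then one or more of a non-word character (captured); then zero or more of a word character (lazy), then zero or more of a word character (captured); then exactly 2 of a word character, then one or more of a character in [o-s] (captured as 'tag').
Matches: at [5:15] match 'g2.-9TcQoo', groups = ('2.-', '9Tc', 'Qoo'); at [21:40] match 'dg1&# dqjP04wzQpqop', groups = ('1&# ', 'dqjP04wzQp', 'qop'); at [44:56] match 'Sg1%!kF5cn7s', groups = ('1%!', 'kF5c', 'n7s').
`findall` packs the 3 group values into a tuple for every match.

[('2.-', '9Tc', 'Qoo'), ('1&# ', 'dqjP04wzQp', 'qop'), ('1%!', 'kF5c', 'n7s')]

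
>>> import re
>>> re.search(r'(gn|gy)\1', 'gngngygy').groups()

`\1` has to match the exact text group 1 already captured.
`search` walks the string left to right and returns the first match it finds.
The match spans [0:4] → 'gngn'.
Captured: group 1 = 'gn'.

('gn',)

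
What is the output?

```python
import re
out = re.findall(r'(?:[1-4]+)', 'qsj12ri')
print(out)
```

['12']

Since nothing is captured, `findall` lists the 1 matched substring directly.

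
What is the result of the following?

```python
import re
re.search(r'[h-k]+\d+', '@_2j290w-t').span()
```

(3, 7)

The match spans [3:7] → 'j290'.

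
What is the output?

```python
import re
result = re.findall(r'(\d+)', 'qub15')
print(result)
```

['15']

Pattern: one or more of a digit (captured).
Walking the string: at [3:5] match '15', group 1 = '15'.
Because there's exactly one group, `findall` drops the full match and keeps group 1 from the one hit.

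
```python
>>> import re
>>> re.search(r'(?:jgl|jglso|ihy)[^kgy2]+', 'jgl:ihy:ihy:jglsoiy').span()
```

(0, 6)

Unlike `match`, `search` isn't anchored — it looks for the pattern anywhere in the string.
The match spans [0:6] → 'jgl:ih'.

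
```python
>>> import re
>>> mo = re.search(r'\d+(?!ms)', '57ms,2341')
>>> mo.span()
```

Because the assertion is negative and zero-width, positions next to the forbidden text are skipped.
`re.search` tries every starting position until one works.
The match spans [0:1] → '5'.

(0, 1)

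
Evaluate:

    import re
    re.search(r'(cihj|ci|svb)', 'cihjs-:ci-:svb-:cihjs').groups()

('cihj',)

The match spans [0:4] → 'cihj'.
Captured: group 1 = 'cihj'.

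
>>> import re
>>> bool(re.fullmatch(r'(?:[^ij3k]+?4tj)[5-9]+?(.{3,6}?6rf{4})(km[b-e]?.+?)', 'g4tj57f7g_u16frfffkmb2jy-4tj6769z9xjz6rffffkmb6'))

`re.fullmatch` requires the pattern to consume the entire string.
Here the string isn't matched end-to-end, so the call returns None, and `bool(None)` is False.

False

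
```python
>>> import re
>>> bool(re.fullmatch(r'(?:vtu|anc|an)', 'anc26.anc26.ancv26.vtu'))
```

False

For `fullmatch`, every character of the input must be accounted for by the pattern.
Here the pattern can't cover the whole string, so the call returns None, and `bool(None)` is False.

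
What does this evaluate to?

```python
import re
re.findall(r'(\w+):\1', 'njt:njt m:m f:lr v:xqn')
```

['njt', 'm']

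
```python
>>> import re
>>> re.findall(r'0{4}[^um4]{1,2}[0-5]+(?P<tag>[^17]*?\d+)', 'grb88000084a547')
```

This matches exactly 4 of a literal '0', then 1 to 2 of any character except [um4], then one or more of a character in [0-5]; then zero or more of any character except [17] (lazy), then one or more of a digit (captured as 'tag').
Because there's exactly one group, `findall` drops the full match and keeps group 1 from the one hit.

['a547']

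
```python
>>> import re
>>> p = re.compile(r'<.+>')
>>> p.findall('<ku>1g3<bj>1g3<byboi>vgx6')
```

Scanning left to right: at [0:21] → '<ku>1g3<bj>1g3<byboi>'.
`findall` yields the raw match text (1 of them) because the pattern has no groups.

['<ku>1g3<bj>1g3<byboi>']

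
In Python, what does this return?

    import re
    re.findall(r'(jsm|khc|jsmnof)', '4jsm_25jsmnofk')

The regex engine tests alternatives in the order written; an earlier branch that matches wins even if a later one would match more.
Scanning left to right: at [1:4] match 'jsm', group 1 = 'jsm'; at [7:10] match 'jsm', group 1 = 'jsm'.
`findall` collects group 1 from each match (2 total).

['jsm', 'jsm']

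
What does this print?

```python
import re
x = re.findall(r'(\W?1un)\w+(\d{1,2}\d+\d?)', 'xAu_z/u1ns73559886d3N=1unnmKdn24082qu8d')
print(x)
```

[('=1un', '82')]

Pattern: optionally a non-word character, then the literal '1un' (captured); then one or more of a word character; then 1 to 2 of a digit, then one or more of a digit, then optionally a digit (captured).
Walking the string: at [21:35] match '=1unnmKdn24082', groups = ('=1un', '82').
2 groups means the one result is a tuple of 2 captured strings — 1 here.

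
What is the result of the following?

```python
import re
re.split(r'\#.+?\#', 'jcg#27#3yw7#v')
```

['jcg', '3yw7#v']

Lazy quantifiers expand one character at a time until the remainder of the pattern can match.
Splitting on the pattern gives 2 pieces.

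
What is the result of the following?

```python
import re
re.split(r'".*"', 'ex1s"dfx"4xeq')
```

The string is cut at each match, leaving 2 pieces.

['ex1s', '4xeq']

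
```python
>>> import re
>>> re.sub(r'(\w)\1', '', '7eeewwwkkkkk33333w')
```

'7ewk3w'

After group 1 captures some text, `\1` only succeeds where that same text appears again.
Matches: at [1:3] → 'ee'; at [4:6] → 'ww'; at [7:9] → 'kk'; at [9:11] → 'kk'; at [12:14] → '33'; ….
Every occurrence is swapped for ''.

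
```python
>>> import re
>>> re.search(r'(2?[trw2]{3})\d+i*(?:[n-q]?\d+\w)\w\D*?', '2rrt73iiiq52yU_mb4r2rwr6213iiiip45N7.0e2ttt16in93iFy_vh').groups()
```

('2rrt',)

This matches optionally a literal '2', then exactly 3 of one of [trw2] (captured); then one or more of a digit, then zero or more of a literal 'i'; then optionally a character in [n-q], then one or more of a digit, then a word character (non-capturing group); then a word character, then zero or more of a non-digit (lazy).
Because the quantifier is non-greedy, it stops expanding at the earliest point where the rest of the pattern can succeed.
`search` walks the string left to right and returns the first match it finds.
The match spans [0:14] → '2rrt73iiiq52yU'.
Captured: group 1 = '2rrt'.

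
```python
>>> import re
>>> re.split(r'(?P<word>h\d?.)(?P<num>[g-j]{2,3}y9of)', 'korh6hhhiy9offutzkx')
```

['kor', 'h6h', 'hhiy9of', 'futzkx']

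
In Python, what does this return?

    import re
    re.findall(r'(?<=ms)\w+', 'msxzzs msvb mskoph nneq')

['xzzs', 'vb', 'koph']

The lookaround is zero-width — it requires the adjacent text to match without consuming it, so the asserted text isn't part of the match.
No capturing groups, so `findall` returns the 3 full match strings.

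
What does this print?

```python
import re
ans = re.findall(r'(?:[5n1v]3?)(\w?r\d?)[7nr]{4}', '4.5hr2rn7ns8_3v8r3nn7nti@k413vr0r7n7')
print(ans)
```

Pattern: one of [5n1v], then optionally the literal '3' (non-capturing group); then optionally a word character, then a literal 'r', then optionally a digit (captured); then exactly 4 of one of [7nr].
`findall` collects group 1 from each match (3 total).

['hr2', '8r3', 'vr0']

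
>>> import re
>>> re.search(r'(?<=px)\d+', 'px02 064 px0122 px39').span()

(2, 4)

The positive lookaround only admits positions where the adjacent text matches; those characters stay outside the span.
Unlike `match`, `search` isn't anchored — it looks for the pattern anywhere in the string.
The match spans [2:4] → '02'.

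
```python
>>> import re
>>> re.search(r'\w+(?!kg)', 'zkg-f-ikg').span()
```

(0, 3)

The negative lookahead/lookbehind blocks any match where the forbidden context is present.
`re.search` scans for the first position where the pattern succeeds.
The match spans [0:3] → 'zkg'.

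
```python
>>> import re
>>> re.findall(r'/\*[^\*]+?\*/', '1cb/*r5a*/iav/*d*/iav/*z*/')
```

['/*r5a*/', '/*d*/', '/*z*/']

No capturing groups, so `findall` returns the 3 full match strings.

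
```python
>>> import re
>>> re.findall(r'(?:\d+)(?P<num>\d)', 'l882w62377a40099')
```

The pattern matches one or more of a digit (non-capturing group); then a digit (captured as 'num').
Scanning left to right: at [1:4] match '882', group 1 = '2'; at [5:10] match '62377', group 1 = '7'; at [11:16] match '40099', group 1 = '9'.
One capturing group, so `findall` returns just the captured substring from each match — 3 in all.

['2', '7', '9']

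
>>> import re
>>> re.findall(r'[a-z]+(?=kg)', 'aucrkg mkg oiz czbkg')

The lookaround is zero-width — it requires the adjacent text to match without consuming it, so the asserted text isn't part of the match.
Walking the string: at [0:4] → 'aucr'; at [7:8] → 'm'; at [15:18] → 'czb'.
`findall` yields the raw match text (3 of them) because the pattern has no groups.

['aucr', 'm', 'czb']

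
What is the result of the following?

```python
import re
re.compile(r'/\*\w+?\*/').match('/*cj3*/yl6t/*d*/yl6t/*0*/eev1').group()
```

'/*cj3*/'

`re.match` only tries the pattern at the start of the string.
The match spans [0:7] → '/*cj3*/'.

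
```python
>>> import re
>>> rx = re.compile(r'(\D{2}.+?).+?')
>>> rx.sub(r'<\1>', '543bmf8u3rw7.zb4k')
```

'543<bmf>u3<rw7><zb4>'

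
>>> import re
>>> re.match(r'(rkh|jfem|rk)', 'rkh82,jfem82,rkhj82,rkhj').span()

Alternation isn't longest-match — the leftmost alternative that fits at this position is chosen.
`re.match` won't scan ahead — the pattern has to work from the very first character.
The match spans [0:3] → 'rkh'.
Captured: group 1 = 'rkh'.

(0, 3)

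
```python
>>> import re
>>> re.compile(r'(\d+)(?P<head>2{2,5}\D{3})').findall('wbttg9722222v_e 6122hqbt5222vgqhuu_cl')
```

`findall` packs the 2 group values into a tuple for every match.

[('97222', '22v_e'), ('61', '22hqb'), ('52', '22vgq')]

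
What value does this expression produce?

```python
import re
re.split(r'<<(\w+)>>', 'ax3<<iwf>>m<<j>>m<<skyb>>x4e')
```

['ax3', 'iwf', 'm', 'j', 'm', 'skyb', 'x4e']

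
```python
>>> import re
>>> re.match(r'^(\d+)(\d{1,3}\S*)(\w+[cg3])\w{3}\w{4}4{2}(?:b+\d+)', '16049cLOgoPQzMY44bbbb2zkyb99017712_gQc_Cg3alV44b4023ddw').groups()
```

('1604', '9cLOgoPQzMY44bbbb2zkyb99017712_g', 'Qc')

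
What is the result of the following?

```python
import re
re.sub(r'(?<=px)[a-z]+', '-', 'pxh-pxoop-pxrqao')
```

'px--px--px-'

The lookaround is zero-width — it requires the adjacent text to match without consuming it, so the asserted text isn't part of the match.
`sub` substitutes '-' at each match site.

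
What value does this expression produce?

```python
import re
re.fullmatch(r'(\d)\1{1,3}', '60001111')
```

None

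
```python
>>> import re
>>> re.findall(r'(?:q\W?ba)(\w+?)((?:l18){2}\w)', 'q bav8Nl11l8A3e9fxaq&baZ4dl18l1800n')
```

[('Z4d', 'l18l180')]

`findall` packs the 2 group values into a tuple for every match.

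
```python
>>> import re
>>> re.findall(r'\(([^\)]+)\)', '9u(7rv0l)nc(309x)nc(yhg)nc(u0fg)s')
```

Because there's exactly one group, `findall` drops the full match and keeps group 1 from each hit.

['7rv0l', '309x', 'yhg', 'u0fg']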